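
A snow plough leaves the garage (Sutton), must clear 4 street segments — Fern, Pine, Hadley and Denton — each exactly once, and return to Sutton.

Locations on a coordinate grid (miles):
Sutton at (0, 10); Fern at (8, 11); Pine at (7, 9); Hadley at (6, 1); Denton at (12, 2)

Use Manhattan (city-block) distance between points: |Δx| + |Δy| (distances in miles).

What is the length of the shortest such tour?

There are 12 distinct closed tours to check (reversals are equivalent).
Sutton→Fern→Pine→Hadley→Denton→Sutton: 9+3+9+7+20 = 48
Sutton→Fern→Pine→Denton→Hadley→Sutton: 9+3+12+7+15 = 46
Sutton→Fern→Hadley→Pine→Denton→Sutton: 9+12+9+12+20 = 62
Sutton→Fern→Hadley→Denton→Pine→Sutton: 9+12+7+12+8 = 48
Sutton→Fern→Denton→Pine→Hadley→Sutton: 9+13+12+9+15 = 58
Sutton→Fern→Denton→Hadley→Pine→Sutton: 9+13+7+9+8 = 46
Sutton→Pine→Fern→Hadley→Denton→Sutton: 8+3+12+7+20 = 50
Sutton→Pine→Fern→Denton→Hadley→Sutton: 8+3+13+7+15 = 46
Sutton→Pine→Hadley→Fern→Denton→Sutton: 8+9+12+13+20 = 62
Sutton→Pine→Denton→Fern→Hadley→Sutton: 8+12+13+12+15 = 60
Sutton→Hadley→Fern→Pine→Denton→Sutton: 15+12+3+12+20 = 62
Sutton→Hadley→Pine→Fern→Denton→Sutton: 15+9+3+13+20 = 60
The minimum is 46.
One optimal route: Sutton → Fern → Pine → Denton → Hadley → Sutton (or its reverse).

46 miles — the shortest possible round trip.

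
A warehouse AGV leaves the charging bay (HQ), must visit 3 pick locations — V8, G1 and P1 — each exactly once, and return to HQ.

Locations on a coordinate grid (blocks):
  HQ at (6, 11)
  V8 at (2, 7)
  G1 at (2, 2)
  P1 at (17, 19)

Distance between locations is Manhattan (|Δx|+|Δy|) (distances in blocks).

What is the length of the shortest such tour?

64 blocks — the shortest possible round trip.

There are 3 distinct closed tours to check (reversals are equivalent).
HQ - V8 - G1 - P1 - HQ: 8+5+32+19 = 64
HQ - V8 - P1 - G1 - HQ: 8+27+32+13 = 80
HQ - G1 - V8 - P1 - HQ: 13+5+27+19 = 64
The minimum is 64.
One optimal route: HQ → V8 → G1 → P1 → HQ (or its reverse).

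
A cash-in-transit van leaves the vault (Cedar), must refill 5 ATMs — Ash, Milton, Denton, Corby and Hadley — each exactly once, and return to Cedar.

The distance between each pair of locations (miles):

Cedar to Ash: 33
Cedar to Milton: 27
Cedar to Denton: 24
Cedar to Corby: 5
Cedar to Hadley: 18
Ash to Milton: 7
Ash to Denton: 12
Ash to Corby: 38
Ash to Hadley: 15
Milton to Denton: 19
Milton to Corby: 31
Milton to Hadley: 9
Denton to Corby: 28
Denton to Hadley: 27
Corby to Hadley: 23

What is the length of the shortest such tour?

Cedar-Ash-Milton-Denton-Corby-Hadley-Cedar: 33+7+19+28+23+18 = 128
Cedar-Ash-Milton-Denton-Hadley-Corby-Cedar: 33+7+19+27+23+5 = 114
Cedar-Ash-Milton-Corby-Denton-Hadley-Cedar: 33+7+31+28+27+18 = 144
Cedar-Ash-Milton-Corby-Hadley-Denton-Cedar: 33+7+31+23+27+24 = 145
Cedar-Ash-Milton-Hadley-Denton-Corby-Cedar: 33+7+9+27+28+5 = 109
Cedar-Ash-Milton-Hadley-Corby-Denton-Cedar: 33+7+9+23+28+24 = 124
Cedar-Ash-Denton-Milton-Corby-Hadley-Cedar: 33+12+19+31+23+18 = 136
Cedar-Ash-Denton-Milton-Hadley-Corby-Cedar: 33+12+19+9+23+5 = 101
Cedar-Ash-Denton-Corby-Milton-Hadley-Cedar: 33+12+28+31+9+18 = 131
Cedar-Ash-Denton-Corby-Hadley-Milton-Cedar: 33+12+28+23+9+27 = 132
Cedar-Ash-Denton-Hadley-Milton-Corby-Cedar: 33+12+27+9+31+5 = 117
Cedar-Ash-Denton-Hadley-Corby-Milton-Cedar: 33+12+27+23+31+27 = 153
Cedar-Ash-Corby-Milton-Denton-Hadley-Cedar: 33+38+31+19+27+18 = 166
Cedar-Ash-Corby-Milton-Hadley-Denton-Cedar: 33+38+31+9+27+24 = 162
… (46 more)
Cedar-Corby-Denton-Ash-Milton-Hadley-Cedar: 5+28+12+7+9+18 = 79  ← best
The minimum is 79.
One optimal route: Cedar → Corby → Denton → Ash → Milton → Hadley → Cedar (or its reverse).

Shortest round trip = 79 miles.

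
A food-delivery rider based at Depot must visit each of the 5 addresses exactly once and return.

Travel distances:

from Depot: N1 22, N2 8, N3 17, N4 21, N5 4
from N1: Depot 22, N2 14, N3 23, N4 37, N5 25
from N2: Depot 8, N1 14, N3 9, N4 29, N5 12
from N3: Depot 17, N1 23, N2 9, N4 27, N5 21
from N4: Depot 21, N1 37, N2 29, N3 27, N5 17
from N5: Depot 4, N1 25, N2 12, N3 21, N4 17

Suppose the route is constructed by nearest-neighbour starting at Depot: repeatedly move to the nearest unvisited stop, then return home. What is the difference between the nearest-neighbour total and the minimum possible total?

Depot: N5=4, N2=8, N3=17, N4=21, N1=22 ⇒ N5
N5: N2=12, N4=17, N3=21, N1=25 ⇒ N2
N2: N3=9, N1=14, N4=29 ⇒ N3
N3: N1=23, N4=27 ⇒ N1
N1: N4=37 ⇒ N4
NN route Depot → N5 → N2 → N3 → N1 → N4 → Depot costs 106.
Optimal: Depot → N1 → N2 → N3 → N4 → N5 → Depot costs 93 (by enumerating all 60 distinct tours).
Excess = 106 − 93 = 13.

The nearest-neighbour route is 13 longer than optimal.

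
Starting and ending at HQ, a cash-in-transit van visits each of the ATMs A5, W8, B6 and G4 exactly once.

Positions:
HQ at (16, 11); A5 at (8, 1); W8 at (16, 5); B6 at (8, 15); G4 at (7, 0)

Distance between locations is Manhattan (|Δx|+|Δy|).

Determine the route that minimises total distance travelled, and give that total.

HQ - A5 - W8 - B6 - G4 - HQ: 18+12+18+16+20 = 84
HQ - A5 - W8 - G4 - B6 - HQ: 18+12+14+16+12 = 72
HQ - A5 - B6 - W8 - G4 - HQ: 18+14+18+14+20 = 84
HQ - A5 - B6 - G4 - W8 - HQ: 18+14+16+14+6 = 68
HQ - A5 - G4 - W8 - B6 - HQ: 18+2+14+18+12 = 64
HQ - A5 - G4 - B6 - W8 - HQ: 18+2+16+18+6 = 60
HQ - W8 - A5 - B6 - G4 - HQ: 6+12+14+16+20 = 68
HQ - W8 - A5 - G4 - B6 - HQ: 6+12+2+16+12 = 48
HQ - W8 - B6 - A5 - G4 - HQ: 6+18+14+2+20 = 60
HQ - W8 - G4 - A5 - B6 - HQ: 6+14+2+14+12 = 48
HQ - B6 - A5 - W8 - G4 - HQ: 12+14+12+14+20 = 72
HQ - B6 - W8 - A5 - G4 - HQ: 12+18+12+2+20 = 64
The minimum is 48.
One optimal route: HQ → W8 → A5 → G4 → B6 → HQ (or its reverse).

48 — the shortest possible round trip.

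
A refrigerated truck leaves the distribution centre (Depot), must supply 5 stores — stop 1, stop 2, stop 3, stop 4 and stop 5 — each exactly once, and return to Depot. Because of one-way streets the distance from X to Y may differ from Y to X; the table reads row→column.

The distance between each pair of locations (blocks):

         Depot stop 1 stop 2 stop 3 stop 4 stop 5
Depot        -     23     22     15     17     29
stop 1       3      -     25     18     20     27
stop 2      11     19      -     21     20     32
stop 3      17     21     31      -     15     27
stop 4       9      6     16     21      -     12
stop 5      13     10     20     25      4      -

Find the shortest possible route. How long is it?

83 blocks — the shortest possible round trip.

Depot→stop 1→stop 2→stop 3→stop 4→stop 5→Depot: 23+25+21+15+12+13 = 109
Depot→stop 1→stop 2→stop 3→stop 5→stop 4→Depot: 23+25+21+27+4+9 = 109
Depot→stop 1→stop 2→stop 4→stop 3→stop 5→Depot: 23+25+20+21+27+13 = 129
Depot→stop 1→stop 2→stop 4→stop 5→stop 3→Depot: 23+25+20+12+25+17 = 122
Depot→stop 1→stop 2→stop 5→stop 3→stop 4→Depot: 23+25+32+25+15+9 = 129
Depot→stop 1→stop 2→stop 5→stop 4→stop 3→Depot: 23+25+32+4+21+17 = 122
Depot→stop 1→stop 3→stop 2→stop 4→stop 5→Depot: 23+18+31+20+12+13 = 117
Depot→stop 1→stop 3→stop 2→stop 5→stop 4→Depot: 23+18+31+32+4+9 = 117
Depot→stop 1→stop 3→stop 4→stop 2→stop 5→Depot: 23+18+15+16+32+13 = 117
Depot→stop 1→stop 3→stop 4→stop 5→stop 2→Depot: 23+18+15+12+20+11 = 99
Depot→stop 1→stop 3→stop 5→stop 2→stop 4→Depot: 23+18+27+20+20+9 = 117
Depot→stop 1→stop 3→stop 5→stop 4→stop 2→Depot: 23+18+27+4+16+11 = 99
Depot→stop 1→stop 4→stop 2→stop 3→stop 5→Depot: 23+20+16+21+27+13 = 120
Depot→stop 1→stop 4→stop 2→stop 5→stop 3→Depot: 23+20+16+32+25+17 = 133
… (106 more)
Depot→stop 2→stop 3→stop 4→stop 5→stop 1→Depot: 22+21+15+12+10+3 = 83  ← best
The minimum is 83.
One optimal route: Depot → stop 2 → stop 3 → stop 4 → stop 5 → stop 1 → Depot.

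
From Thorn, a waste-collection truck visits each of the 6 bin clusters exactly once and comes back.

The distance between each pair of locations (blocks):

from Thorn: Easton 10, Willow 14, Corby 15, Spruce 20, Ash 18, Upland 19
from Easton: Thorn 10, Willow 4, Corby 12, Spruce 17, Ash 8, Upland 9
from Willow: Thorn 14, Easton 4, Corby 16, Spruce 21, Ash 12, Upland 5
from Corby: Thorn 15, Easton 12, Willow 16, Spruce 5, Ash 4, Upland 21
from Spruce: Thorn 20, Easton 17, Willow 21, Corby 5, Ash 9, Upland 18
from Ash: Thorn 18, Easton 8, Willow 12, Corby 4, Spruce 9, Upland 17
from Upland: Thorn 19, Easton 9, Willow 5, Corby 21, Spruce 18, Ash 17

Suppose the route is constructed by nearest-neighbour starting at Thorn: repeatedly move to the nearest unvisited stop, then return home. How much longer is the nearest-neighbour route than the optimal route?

1 blocks longer than the optimal tour.

Thorn: Easton=10, Willow=14, Corby=15, Ash=18, Upland=19, Spruce=20 ⇒ Easton
Easton: Willow=4, Ash=8, Upland=9, Corby=12, Spruce=17 ⇒ Willow
Willow: Upland=5, Ash=12, Corby=16, Spruce=21 ⇒ Upland
Upland: Ash=17, Spruce=18, Corby=21 ⇒ Ash
Ash: Corby=4, Spruce=9 ⇒ Corby
Corby: Spruce=5 ⇒ Spruce
NN route Thorn → Easton → Willow → Upland → Ash → Corby → Spruce → Thorn costs 65.
Optimal: Thorn → Easton → Willow → Upland → Spruce → Corby → Ash → Thorn costs 64 (by enumerating all 360 distinct tours).
Excess = 65 − 64 = 1.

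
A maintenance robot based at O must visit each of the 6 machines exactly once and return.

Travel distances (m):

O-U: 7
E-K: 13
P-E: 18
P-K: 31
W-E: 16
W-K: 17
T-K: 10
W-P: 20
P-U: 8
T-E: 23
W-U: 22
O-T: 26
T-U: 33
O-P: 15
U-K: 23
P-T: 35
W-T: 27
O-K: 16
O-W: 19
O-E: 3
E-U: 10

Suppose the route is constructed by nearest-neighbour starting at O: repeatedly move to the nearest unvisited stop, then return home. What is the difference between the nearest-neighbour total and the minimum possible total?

Excess over optimum: 6 m.

O: E=3, U=7, P=15, K=16, W=19, T=26 ⇒ E
E: U=10, K=13, W=16, P=18, T=23 ⇒ U
U: P=8, W=22, K=23, T=33 ⇒ P
P: W=20, K=31, T=35 ⇒ W
W: K=17, T=27 ⇒ K
K: T=10 ⇒ T
NN route O → E → U → P → W → K → T → O costs 94.
Optimal: O → E → T → K → W → P → U → O costs 88 (by enumerating all 360 distinct tours).
Excess = 94 − 88 = 6.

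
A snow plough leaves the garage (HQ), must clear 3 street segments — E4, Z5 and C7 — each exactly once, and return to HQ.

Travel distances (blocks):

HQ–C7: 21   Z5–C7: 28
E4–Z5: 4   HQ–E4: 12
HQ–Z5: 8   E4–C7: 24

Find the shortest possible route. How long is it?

With 3 stops there are 3!/2 = 3 distinct round trips (a route and its reverse cost the same).
HQ → E4 → Z5 → C7 → HQ: 12+4+28+21 = 65
HQ → E4 → C7 → Z5 → HQ: 12+24+28+8 = 72
HQ → Z5 → E4 → C7 → HQ: 8+4+24+21 = 57
The minimum is 57.
One optimal route: HQ → Z5 → E4 → C7 → HQ (or its reverse).

Shortest round trip = 57 blocks.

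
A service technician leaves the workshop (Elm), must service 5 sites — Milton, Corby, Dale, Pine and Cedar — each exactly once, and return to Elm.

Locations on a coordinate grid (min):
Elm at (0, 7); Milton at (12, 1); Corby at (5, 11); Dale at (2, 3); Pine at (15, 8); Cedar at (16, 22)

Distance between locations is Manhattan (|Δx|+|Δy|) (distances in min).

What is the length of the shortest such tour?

Minimum total distance: 74 min.

Elm - Milton - Corby - Dale - Pine - Cedar - Elm: 18+17+11+18+15+31 = 110
Elm - Milton - Corby - Dale - Cedar - Pine - Elm: 18+17+11+33+15+16 = 110
Elm - Milton - Corby - Pine - Dale - Cedar - Elm: 18+17+13+18+33+31 = 130
Elm - Milton - Corby - Pine - Cedar - Dale - Elm: 18+17+13+15+33+6 = 102
Elm - Milton - Corby - Cedar - Dale - Pine - Elm: 18+17+22+33+18+16 = 124
Elm - Milton - Corby - Cedar - Pine - Dale - Elm: 18+17+22+15+18+6 = 96
Elm - Milton - Dale - Corby - Pine - Cedar - Elm: 18+12+11+13+15+31 = 100
Elm - Milton - Dale - Corby - Cedar - Pine - Elm: 18+12+11+22+15+16 = 94
Elm - Milton - Dale - Pine - Corby - Cedar - Elm: 18+12+18+13+22+31 = 114
Elm - Milton - Dale - Pine - Cedar - Corby - Elm: 18+12+18+15+22+9 = 94
Elm - Milton - Dale - Cedar - Corby - Pine - Elm: 18+12+33+22+13+16 = 114
Elm - Milton - Dale - Cedar - Pine - Corby - Elm: 18+12+33+15+13+9 = 100
Elm - Milton - Pine - Corby - Dale - Cedar - Elm: 18+10+13+11+33+31 = 116
Elm - Milton - Pine - Corby - Cedar - Dale - Elm: 18+10+13+22+33+6 = 102
… (46 more)
Elm - Corby - Cedar - Pine - Milton - Dale - Elm: 9+22+15+10+12+6 = 74  ← best
The minimum is 74.
One optimal route: Elm → Corby → Cedar → Pine → Milton → Dale → Elm (or its reverse).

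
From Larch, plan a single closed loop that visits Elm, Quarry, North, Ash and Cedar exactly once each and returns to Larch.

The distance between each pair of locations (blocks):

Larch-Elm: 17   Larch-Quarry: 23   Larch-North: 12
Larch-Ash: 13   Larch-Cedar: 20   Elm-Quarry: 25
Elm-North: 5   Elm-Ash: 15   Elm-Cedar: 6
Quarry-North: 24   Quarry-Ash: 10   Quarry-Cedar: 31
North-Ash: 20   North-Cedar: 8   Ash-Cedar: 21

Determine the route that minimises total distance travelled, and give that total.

Minimum total distance: 74 blocks.

Larch→Elm→Quarry→North→Ash→Cedar→Larch: 17+25+24+20+21+20 = 127
Larch→Elm→Quarry→North→Cedar→Ash→Larch: 17+25+24+8+21+13 = 108
Larch→Elm→Quarry→Ash→North→Cedar→Larch: 17+25+10+20+8+20 = 100
Larch→Elm→Quarry→Ash→Cedar→North→Larch: 17+25+10+21+8+12 = 93
Larch→Elm→Quarry→Cedar→North→Ash→Larch: 17+25+31+8+20+13 = 114
Larch→Elm→Quarry→Cedar→Ash→North→Larch: 17+25+31+21+20+12 = 126
Larch→Elm→North→Quarry→Ash→Cedar→Larch: 17+5+24+10+21+20 = 97
Larch→Elm→North→Quarry→Cedar→Ash→Larch: 17+5+24+31+21+13 = 111
Larch→Elm→North→Ash→Quarry→Cedar→Larch: 17+5+20+10+31+20 = 103
Larch→Elm→North→Ash→Cedar→Quarry→Larch: 17+5+20+21+31+23 = 117
Larch→Elm→North→Cedar→Quarry→Ash→Larch: 17+5+8+31+10+13 = 84
Larch→Elm→North→Cedar→Ash→Quarry→Larch: 17+5+8+21+10+23 = 84
Larch→Elm→Ash→Quarry→North→Cedar→Larch: 17+15+10+24+8+20 = 94
Larch→Elm→Ash→Quarry→Cedar→North→Larch: 17+15+10+31+8+12 = 93
… (46 more)
Larch→Quarry→Ash→Elm→Cedar→North→Larch: 23+10+15+6+8+12 = 74  ← best
The minimum is 74.
One optimal route: Larch → Quarry → Ash → Elm → Cedar → North → Larch (or its reverse).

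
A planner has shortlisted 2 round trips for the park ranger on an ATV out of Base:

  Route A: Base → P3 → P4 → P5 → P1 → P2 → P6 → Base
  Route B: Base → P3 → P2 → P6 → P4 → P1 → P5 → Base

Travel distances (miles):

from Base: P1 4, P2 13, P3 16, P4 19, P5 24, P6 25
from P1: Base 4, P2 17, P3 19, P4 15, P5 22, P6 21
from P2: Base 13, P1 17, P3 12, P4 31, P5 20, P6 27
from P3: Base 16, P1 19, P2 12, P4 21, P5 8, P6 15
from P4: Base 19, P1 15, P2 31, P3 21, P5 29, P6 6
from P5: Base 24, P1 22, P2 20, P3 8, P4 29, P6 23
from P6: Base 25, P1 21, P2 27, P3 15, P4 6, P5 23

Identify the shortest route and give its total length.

Route A: 16 + 21 + 29 + 22 + 17 + 27 + 25 = 157
Route B: 16 + 12 + 27 + 6 + 15 + 22 + 24 = 122

122 miles — Route B is the shortest.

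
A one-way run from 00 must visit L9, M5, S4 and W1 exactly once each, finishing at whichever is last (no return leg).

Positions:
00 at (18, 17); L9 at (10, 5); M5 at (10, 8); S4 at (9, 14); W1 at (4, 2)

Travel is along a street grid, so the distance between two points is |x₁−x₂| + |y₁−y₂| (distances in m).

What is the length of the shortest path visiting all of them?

Minimum one-way distance = 31 m.

There are 4! = 24 possible orderings.
00→L9→M5→S4→W1: 20+3+7+17 = 47
00→L9→M5→W1→S4: 20+3+12+17 = 52
00→L9→S4→M5→W1: 20+10+7+12 = 49
00→L9→S4→W1→M5: 20+10+17+12 = 59
00→L9→W1→M5→S4: 20+9+12+7 = 48
00→L9→W1→S4→M5: 20+9+17+7 = 53
00→M5→L9→S4→W1: 17+3+10+17 = 47
00→M5→L9→W1→S4: 17+3+9+17 = 46
00→M5→S4→L9→W1: 17+7+10+9 = 43
00→M5→S4→W1→L9: 17+7+17+9 = 50
00→M5→W1→L9→S4: 17+12+9+10 = 48
00→M5→W1→S4→L9: 17+12+17+10 = 56
00→S4→L9→M5→W1: 12+10+3+12 = 37
00→S4→L9→W1→M5: 12+10+9+12 = 43
… (10 more)
00→S4→M5→L9→W1: 12+7+3+9 = 31  ← best
The minimum is 31.
One shortest path: 00 → S4 → M5 → L9 → W1.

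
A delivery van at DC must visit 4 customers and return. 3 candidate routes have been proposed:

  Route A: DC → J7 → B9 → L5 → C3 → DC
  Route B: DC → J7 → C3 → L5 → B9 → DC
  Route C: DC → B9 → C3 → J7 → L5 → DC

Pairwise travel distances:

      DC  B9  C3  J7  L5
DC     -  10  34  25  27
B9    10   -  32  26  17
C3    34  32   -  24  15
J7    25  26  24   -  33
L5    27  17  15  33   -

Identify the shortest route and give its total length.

Shortest is Route B, total 91.

Route A: 25 + 26 + 17 + 15 + 34 = 117
Route B: 25 + 24 + 15 + 17 + 10 = 91
Route C: 10 + 32 + 24 + 33 + 27 = 126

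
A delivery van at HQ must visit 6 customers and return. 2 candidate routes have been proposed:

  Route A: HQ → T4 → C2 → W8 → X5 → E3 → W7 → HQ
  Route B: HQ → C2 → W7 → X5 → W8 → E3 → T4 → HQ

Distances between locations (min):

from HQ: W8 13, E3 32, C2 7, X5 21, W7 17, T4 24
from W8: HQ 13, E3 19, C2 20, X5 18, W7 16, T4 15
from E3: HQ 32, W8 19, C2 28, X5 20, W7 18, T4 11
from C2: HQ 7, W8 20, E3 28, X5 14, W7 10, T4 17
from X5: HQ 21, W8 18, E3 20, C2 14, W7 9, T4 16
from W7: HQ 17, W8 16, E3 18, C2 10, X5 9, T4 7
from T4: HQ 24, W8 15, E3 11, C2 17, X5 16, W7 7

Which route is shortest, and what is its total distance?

Route A: 24 + 17 + 20 + 18 + 20 + 18 + 17 = 134
Route B: 7 + 10 + 9 + 18 + 19 + 11 + 24 = 98

Shortest is Route B, total 98 min.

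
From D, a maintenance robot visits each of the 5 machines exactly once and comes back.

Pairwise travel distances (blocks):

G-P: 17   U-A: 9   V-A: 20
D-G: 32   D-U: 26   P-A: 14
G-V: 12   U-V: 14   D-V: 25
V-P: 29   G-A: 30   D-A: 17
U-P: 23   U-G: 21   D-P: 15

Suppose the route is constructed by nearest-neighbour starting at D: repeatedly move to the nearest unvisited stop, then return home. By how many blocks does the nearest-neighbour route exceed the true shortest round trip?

The nearest-neighbour route is 12 blocks longer than optimal.

D: P=15, A=17, V=25, U=26, G=32 ⇒ P
P: A=14, G=17, U=23, V=29 ⇒ A
A: U=9, V=20, G=30 ⇒ U
U: V=14, G=21 ⇒ V
V: G=12 ⇒ G
NN route D → P → A → U → V → G → D costs 96.
Optimal: D → P → G → V → U → A → D costs 84 (by enumerating all 60 distinct tours).
Excess = 96 − 84 = 12.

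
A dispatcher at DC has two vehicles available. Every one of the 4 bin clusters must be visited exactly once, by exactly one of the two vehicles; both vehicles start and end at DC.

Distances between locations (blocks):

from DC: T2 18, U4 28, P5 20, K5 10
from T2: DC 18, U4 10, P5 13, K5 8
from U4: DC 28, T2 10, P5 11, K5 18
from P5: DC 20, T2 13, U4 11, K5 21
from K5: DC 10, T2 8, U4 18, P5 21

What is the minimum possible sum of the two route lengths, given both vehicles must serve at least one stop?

There are 2^3 − 1 = 7 ways to divide the 4 stops into two non-empty groups. For each, the best each vehicle can do is its own shortest tour through its group:
  {T2} + {U4, P5, K5}: 36 + 59 = 95
  {U4} + {T2, P5, K5}: 56 + 51 = 107
  {T2, U4} + {P5, K5}: 56 + 51 = 107
  {P5} + {T2, U4, K5}: 40 + 56 = 96
  {T2, P5} + {U4, K5}: 51 + 56 = 107
  {U4, P5} + {T2, K5}: 59 + 36 = 95
  … (7 splits in total)
  {T2, U4, P5} + {K5}: 59 + 20 = 79  ← best
Best: vehicle 1 DC → T2 → U4 → P5 → DC = 59; vehicle 2 DC → K5 → DC = 20; combined 79.

79 blocks — the smallest possible combined total.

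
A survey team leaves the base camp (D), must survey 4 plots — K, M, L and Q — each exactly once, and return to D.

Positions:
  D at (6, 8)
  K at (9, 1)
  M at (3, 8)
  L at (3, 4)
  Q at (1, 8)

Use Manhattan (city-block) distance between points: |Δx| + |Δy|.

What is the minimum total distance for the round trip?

30 — the shortest possible round trip.

There are 12 distinct closed tours to check (reversals are equivalent).
D-K-M-L-Q-D: 10+13+4+6+5 = 38
D-K-M-Q-L-D: 10+13+2+6+7 = 38
D-K-L-M-Q-D: 10+9+4+2+5 = 30
D-K-L-Q-M-D: 10+9+6+2+3 = 30
D-K-Q-M-L-D: 10+15+2+4+7 = 38
D-K-Q-L-M-D: 10+15+6+4+3 = 38
D-M-K-L-Q-D: 3+13+9+6+5 = 36
D-M-K-Q-L-D: 3+13+15+6+7 = 44
D-M-L-K-Q-D: 3+4+9+15+5 = 36
D-M-Q-K-L-D: 3+2+15+9+7 = 36
D-L-K-M-Q-D: 7+9+13+2+5 = 36
D-L-M-K-Q-D: 7+4+13+15+5 = 44
The minimum is 30.
One optimal route: D → K → L → M → Q → D (or its reverse).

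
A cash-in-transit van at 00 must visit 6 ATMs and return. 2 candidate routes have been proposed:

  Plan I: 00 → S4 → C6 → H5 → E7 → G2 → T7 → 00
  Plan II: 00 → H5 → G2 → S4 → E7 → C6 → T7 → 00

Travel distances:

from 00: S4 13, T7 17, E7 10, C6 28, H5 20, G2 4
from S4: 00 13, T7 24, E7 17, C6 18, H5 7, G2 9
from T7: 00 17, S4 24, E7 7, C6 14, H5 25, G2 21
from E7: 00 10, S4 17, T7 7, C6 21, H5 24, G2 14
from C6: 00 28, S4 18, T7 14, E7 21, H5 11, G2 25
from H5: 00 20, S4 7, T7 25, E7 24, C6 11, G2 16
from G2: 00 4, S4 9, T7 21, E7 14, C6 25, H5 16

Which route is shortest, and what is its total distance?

Plan I: 13 + 18 + 11 + 24 + 14 + 21 + 17 = 118
Plan II: 20 + 16 + 9 + 17 + 21 + 14 + 17 = 114

114 — Plan II is the shortest.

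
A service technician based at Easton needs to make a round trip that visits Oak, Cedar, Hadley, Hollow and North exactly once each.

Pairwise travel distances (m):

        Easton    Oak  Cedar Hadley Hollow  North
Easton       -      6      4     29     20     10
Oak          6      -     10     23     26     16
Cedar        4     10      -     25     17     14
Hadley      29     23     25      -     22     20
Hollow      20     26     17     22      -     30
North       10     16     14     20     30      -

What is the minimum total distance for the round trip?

Minimum total distance: 85 m.

Easton→Oak→Cedar→Hadley→Hollow→North→Easton: 6+10+25+22+30+10 = 103
Easton→Oak→Cedar→Hadley→North→Hollow→Easton: 6+10+25+20+30+20 = 111
Easton→Oak→Cedar→Hollow→Hadley→North→Easton: 6+10+17+22+20+10 = 85
Easton→Oak→Cedar→Hollow→North→Hadley→Easton: 6+10+17+30+20+29 = 112
Easton→Oak→Cedar→North→Hadley→Hollow→Easton: 6+10+14+20+22+20 = 92
Easton→Oak→Cedar→North→Hollow→Hadley→Easton: 6+10+14+30+22+29 = 111
Easton→Oak→Hadley→Cedar→Hollow→North→Easton: 6+23+25+17+30+10 = 111
Easton→Oak→Hadley→Cedar→North→Hollow→Easton: 6+23+25+14+30+20 = 118
Easton→Oak→Hadley→Hollow→Cedar→North→Easton: 6+23+22+17+14+10 = 92
Easton→Oak→Hadley→Hollow→North→Cedar→Easton: 6+23+22+30+14+4 = 99
Easton→Oak→Hadley→North→Cedar→Hollow→Easton: 6+23+20+14+17+20 = 100
Easton→Oak→Hadley→North→Hollow→Cedar→Easton: 6+23+20+30+17+4 = 100
Easton→Oak→Hollow→Cedar→Hadley→North→Easton: 6+26+17+25+20+10 = 104
Easton→Oak→Hollow→Cedar→North→Hadley→Easton: 6+26+17+14+20+29 = 112
… (46 more)
The minimum is 85.
One optimal route: Easton → Oak → Cedar → Hollow → Hadley → North → Easton (or its reverse).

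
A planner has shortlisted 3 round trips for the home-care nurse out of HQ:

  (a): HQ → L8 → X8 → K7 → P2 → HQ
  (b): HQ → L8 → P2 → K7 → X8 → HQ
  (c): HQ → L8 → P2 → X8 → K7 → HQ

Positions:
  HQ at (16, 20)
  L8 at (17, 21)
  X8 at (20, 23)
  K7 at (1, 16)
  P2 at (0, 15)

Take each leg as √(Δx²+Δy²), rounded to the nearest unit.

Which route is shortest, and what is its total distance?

(a): 1 + 4 + 20 + 1 + 17 = 43
(b): 1 + 18 + 1 + 20 + 5 = 45
(c): 1 + 18 + 22 + 20 + 16 = 77

43 — (a) is the shortest.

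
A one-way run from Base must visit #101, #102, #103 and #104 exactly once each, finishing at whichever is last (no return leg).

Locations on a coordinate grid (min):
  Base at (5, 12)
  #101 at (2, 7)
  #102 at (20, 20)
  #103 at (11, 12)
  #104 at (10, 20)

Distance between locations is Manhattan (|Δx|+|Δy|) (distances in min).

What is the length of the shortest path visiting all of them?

Minimum one-way distance = 41 min.

There are 4! = 24 possible orderings.
Base - #101 - #102 - #103 - #104: 8+31+17+9 = 65
Base - #101 - #102 - #104 - #103: 8+31+10+9 = 58
Base - #101 - #103 - #102 - #104: 8+14+17+10 = 49
Base - #101 - #103 - #104 - #102: 8+14+9+10 = 41
Base - #101 - #104 - #102 - #103: 8+21+10+17 = 56
Base - #101 - #104 - #103 - #102: 8+21+9+17 = 55
Base - #102 - #101 - #103 - #104: 23+31+14+9 = 77
Base - #102 - #101 - #104 - #103: 23+31+21+9 = 84
Base - #102 - #103 - #101 - #104: 23+17+14+21 = 75
Base - #102 - #103 - #104 - #101: 23+17+9+21 = 70
Base - #102 - #104 - #101 - #103: 23+10+21+14 = 68
Base - #102 - #104 - #103 - #101: 23+10+9+14 = 56
Base - #103 - #101 - #102 - #104: 6+14+31+10 = 61
Base - #103 - #101 - #104 - #102: 6+14+21+10 = 51
… (10 more)
The minimum is 41.
One shortest path: Base → #101 → #103 → #104 → #102.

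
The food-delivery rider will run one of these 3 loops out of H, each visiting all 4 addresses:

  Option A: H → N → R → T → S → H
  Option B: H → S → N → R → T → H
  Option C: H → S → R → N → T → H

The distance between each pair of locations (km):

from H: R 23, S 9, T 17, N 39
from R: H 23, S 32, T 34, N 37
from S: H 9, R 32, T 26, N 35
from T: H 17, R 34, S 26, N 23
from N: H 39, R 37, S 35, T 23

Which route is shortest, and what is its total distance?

118 km — Option C is the shortest.

Option A: 39 + 37 + 34 + 26 + 9 = 145
Option B: 9 + 35 + 37 + 34 + 17 = 132
Option C: 9 + 32 + 37 + 23 + 17 = 118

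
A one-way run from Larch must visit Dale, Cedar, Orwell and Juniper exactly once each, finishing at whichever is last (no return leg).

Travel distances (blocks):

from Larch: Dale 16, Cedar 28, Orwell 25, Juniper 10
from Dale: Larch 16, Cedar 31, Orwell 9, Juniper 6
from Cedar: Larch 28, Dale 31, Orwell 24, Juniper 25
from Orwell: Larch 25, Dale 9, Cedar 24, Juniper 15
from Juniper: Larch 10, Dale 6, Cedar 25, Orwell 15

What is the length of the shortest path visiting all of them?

There are 4! = 24 possible orderings.
Larch - Dale - Cedar - Orwell - Juniper: 16+31+24+15 = 86
Larch - Dale - Cedar - Juniper - Orwell: 16+31+25+15 = 87
Larch - Dale - Orwell - Cedar - Juniper: 16+9+24+25 = 74
Larch - Dale - Orwell - Juniper - Cedar: 16+9+15+25 = 65
Larch - Dale - Juniper - Cedar - Orwell: 16+6+25+24 = 71
Larch - Dale - Juniper - Orwell - Cedar: 16+6+15+24 = 61
Larch - Cedar - Dale - Orwell - Juniper: 28+31+9+15 = 83
Larch - Cedar - Dale - Juniper - Orwell: 28+31+6+15 = 80
Larch - Cedar - Orwell - Dale - Juniper: 28+24+9+6 = 67
Larch - Cedar - Orwell - Juniper - Dale: 28+24+15+6 = 73
Larch - Cedar - Juniper - Dale - Orwell: 28+25+6+9 = 68
Larch - Cedar - Juniper - Orwell - Dale: 28+25+15+9 = 77
Larch - Orwell - Dale - Cedar - Juniper: 25+9+31+25 = 90
Larch - Orwell - Dale - Juniper - Cedar: 25+9+6+25 = 65
… (10 more)
Larch - Juniper - Dale - Orwell - Cedar: 10+6+9+24 = 49  ← best
The minimum is 49.
One shortest path: Larch → Juniper → Dale → Orwell → Cedar.

49 blocks — the minimum one-way total.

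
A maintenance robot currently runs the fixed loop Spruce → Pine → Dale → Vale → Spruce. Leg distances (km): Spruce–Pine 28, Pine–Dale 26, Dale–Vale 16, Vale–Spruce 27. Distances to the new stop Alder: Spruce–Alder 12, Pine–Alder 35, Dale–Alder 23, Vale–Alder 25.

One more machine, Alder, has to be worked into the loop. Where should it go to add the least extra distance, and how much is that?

+10 km — insert Alder between Vale and Spruce.

Insertion cost between consecutive stops i–j is d(i,Alder) + d(Alder,j) − d(i,j):
  between Spruce and Pine: 12 + 35 − 28 = 19
  between Pine and Dale: 35 + 23 − 26 = 32
  between Dale and Vale: 23 + 25 − 16 = 32
  between Vale and Spruce: 25 + 12 − 27 = 10
Cheapest insertion is between Vale and Spruce, adding 10.
New total = 97 + 10 = 107.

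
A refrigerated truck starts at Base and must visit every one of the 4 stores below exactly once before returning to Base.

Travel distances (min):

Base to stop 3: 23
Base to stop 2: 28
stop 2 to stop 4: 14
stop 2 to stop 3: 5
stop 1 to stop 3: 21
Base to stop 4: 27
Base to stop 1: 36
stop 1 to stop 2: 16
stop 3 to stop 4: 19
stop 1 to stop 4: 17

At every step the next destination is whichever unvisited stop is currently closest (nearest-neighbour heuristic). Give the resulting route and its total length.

From Base: distances to unvisited — stop 3=23, stop 4=27, stop 2=28, stop 1=36. Nearest is stop 3 (23).
From stop 3: distances to unvisited — stop 2=5, stop 4=19, stop 1=21. Nearest is stop 2 (5).
From stop 2: distances to unvisited — stop 4=14, stop 1=16. Nearest is stop 4 (14).
From stop 4: distances to unvisited — stop 1=17. Nearest is stop 1 (17).
Return stop 1→Base: 36.
Total = 23 + 5 + 14 + 17 + 36 = 95.

95 min along Base → stop 3 → stop 2 → stop 4 → stop 1 → Base.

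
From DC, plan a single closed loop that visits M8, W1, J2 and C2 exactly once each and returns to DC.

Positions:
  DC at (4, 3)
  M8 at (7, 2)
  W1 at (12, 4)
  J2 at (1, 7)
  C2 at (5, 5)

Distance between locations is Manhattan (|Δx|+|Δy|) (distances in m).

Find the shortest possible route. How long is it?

There are 12 distinct closed tours to check (reversals are equivalent).
DC-M8-W1-J2-C2-DC: 4+7+14+6+3 = 34
DC-M8-W1-C2-J2-DC: 4+7+8+6+7 = 32
DC-M8-J2-W1-C2-DC: 4+11+14+8+3 = 40
DC-M8-J2-C2-W1-DC: 4+11+6+8+9 = 38
DC-M8-C2-W1-J2-DC: 4+5+8+14+7 = 38
DC-M8-C2-J2-W1-DC: 4+5+6+14+9 = 38
DC-W1-M8-J2-C2-DC: 9+7+11+6+3 = 36
DC-W1-M8-C2-J2-DC: 9+7+5+6+7 = 34
DC-W1-J2-M8-C2-DC: 9+14+11+5+3 = 42
DC-W1-C2-M8-J2-DC: 9+8+5+11+7 = 40
DC-J2-M8-W1-C2-DC: 7+11+7+8+3 = 36
DC-J2-W1-M8-C2-DC: 7+14+7+5+3 = 36
The minimum is 32.
One optimal route: DC → M8 → W1 → C2 → J2 → DC (or its reverse).

32 m — the shortest possible round trip.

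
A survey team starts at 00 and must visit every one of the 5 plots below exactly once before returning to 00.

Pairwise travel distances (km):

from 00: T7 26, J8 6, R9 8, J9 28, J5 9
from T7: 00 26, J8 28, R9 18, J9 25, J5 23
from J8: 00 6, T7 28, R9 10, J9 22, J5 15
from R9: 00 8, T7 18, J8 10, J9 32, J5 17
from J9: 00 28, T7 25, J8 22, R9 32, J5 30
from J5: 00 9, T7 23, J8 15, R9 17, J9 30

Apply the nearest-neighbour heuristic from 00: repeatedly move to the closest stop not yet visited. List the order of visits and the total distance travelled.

From 00: distances to unvisited — J8=6, R9=8, J5=9, T7=26, J9=28. Nearest is J8 (6).
From J8: distances to unvisited — R9=10, J5=15, J9=22, T7=28. Nearest is R9 (10).
From R9: distances to unvisited — J5=17, T7=18, J9=32. Nearest is J5 (17).
From J5: distances to unvisited — T7=23, J9=30. Nearest is T7 (23).
From T7: distances to unvisited — J9=25. Nearest is J9 (25).
Return J9→00: 28.
Total = 6 + 10 + 17 + 23 + 25 + 28 = 109.

Total distance 109 km via the nearest-neighbour route 00 → J8 → R9 → J5 → T7 → J9 → 00.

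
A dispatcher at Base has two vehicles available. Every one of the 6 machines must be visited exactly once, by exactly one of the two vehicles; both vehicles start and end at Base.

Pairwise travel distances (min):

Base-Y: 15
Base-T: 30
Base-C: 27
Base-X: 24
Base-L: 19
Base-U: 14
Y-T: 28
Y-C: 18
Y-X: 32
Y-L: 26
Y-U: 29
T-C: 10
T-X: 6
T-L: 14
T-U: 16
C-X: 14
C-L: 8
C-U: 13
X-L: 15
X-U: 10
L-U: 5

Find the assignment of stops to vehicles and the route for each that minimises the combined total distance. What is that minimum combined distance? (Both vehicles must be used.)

Minimum combined distance: 97 min.

There are 2^5 − 1 = 31 ways to divide the 6 stops into two non-empty groups. For each, the best each vehicle can do is its own shortest tour through its group:
  {Y} + {T, C, X, L, U}: 30 + 67 = 97
  {T} + {Y, C, X, L, U}: 60 + 80 = 140
  {Y, T} + {C, X, L, U}: 73 + 65 = 138
  {C} + {Y, T, X, L, U}: 54 + 83 = 137
  {Y, C} + {T, X, L, U}: 60 + 63 = 123
  {T, C} + {Y, X, L, U}: 67 + 80 = 147
  … (31 splits in total)
Best: vehicle 1 Base → Y → Base = 30; vehicle 2 Base → X → T → C → L → U → Base = 67; combined 97.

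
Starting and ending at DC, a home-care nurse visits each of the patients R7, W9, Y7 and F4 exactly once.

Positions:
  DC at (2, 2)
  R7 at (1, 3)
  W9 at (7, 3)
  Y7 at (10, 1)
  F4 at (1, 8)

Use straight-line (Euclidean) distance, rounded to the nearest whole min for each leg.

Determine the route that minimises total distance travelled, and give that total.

There are 12 distinct closed tours to check (reversals are equivalent).
DC → R7 → W9 → Y7 → F4 → DC: 1+6+4+11+6 = 28
DC → R7 → W9 → F4 → Y7 → DC: 1+6+8+11+8 = 34
DC → R7 → Y7 → W9 → F4 → DC: 1+9+4+8+6 = 28
DC → R7 → Y7 → F4 → W9 → DC: 1+9+11+8+5 = 34
DC → R7 → F4 → W9 → Y7 → DC: 1+5+8+4+8 = 26
DC → R7 → F4 → Y7 → W9 → DC: 1+5+11+4+5 = 26
DC → W9 → R7 → Y7 → F4 → DC: 5+6+9+11+6 = 37
DC → W9 → R7 → F4 → Y7 → DC: 5+6+5+11+8 = 35
DC → W9 → Y7 → R7 → F4 → DC: 5+4+9+5+6 = 29
DC → W9 → F4 → R7 → Y7 → DC: 5+8+5+9+8 = 35
DC → Y7 → R7 → W9 → F4 → DC: 8+9+6+8+6 = 37
DC → Y7 → W9 → R7 → F4 → DC: 8+4+6+5+6 = 29
The minimum is 26.
One optimal route: DC → R7 → F4 → W9 → Y7 → DC (or its reverse).

Minimum total distance: 26 min.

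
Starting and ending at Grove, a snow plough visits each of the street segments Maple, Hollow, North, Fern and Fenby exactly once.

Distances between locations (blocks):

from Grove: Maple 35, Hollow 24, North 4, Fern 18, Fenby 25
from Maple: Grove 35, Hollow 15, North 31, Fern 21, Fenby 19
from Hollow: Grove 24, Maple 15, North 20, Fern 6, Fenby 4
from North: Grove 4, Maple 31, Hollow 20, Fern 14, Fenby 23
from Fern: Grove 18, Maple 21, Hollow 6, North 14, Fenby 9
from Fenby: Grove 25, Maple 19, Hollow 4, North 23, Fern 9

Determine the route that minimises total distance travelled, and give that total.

With 5 stops there are 5!/2 = 60 distinct round trips (a route and its reverse cost the same).
Grove → Maple → Hollow → North → Fern → Fenby → Grove: 35+15+20+14+9+25 = 118
Grove → Maple → Hollow → North → Fenby → Fern → Grove: 35+15+20+23+9+18 = 120
Grove → Maple → Hollow → Fern → North → Fenby → Grove: 35+15+6+14+23+25 = 118
Grove → Maple → Hollow → Fern → Fenby → North → Grove: 35+15+6+9+23+4 = 92
Grove → Maple → Hollow → Fenby → North → Fern → Grove: 35+15+4+23+14+18 = 109
Grove → Maple → Hollow → Fenby → Fern → North → Grove: 35+15+4+9+14+4 = 81
Grove → Maple → North → Hollow → Fern → Fenby → Grove: 35+31+20+6+9+25 = 126
Grove → Maple → North → Hollow → Fenby → Fern → Grove: 35+31+20+4+9+18 = 117
Grove → Maple → North → Fern → Hollow → Fenby → Grove: 35+31+14+6+4+25 = 115
Grove → Maple → North → Fern → Fenby → Hollow → Grove: 35+31+14+9+4+24 = 117
Grove → Maple → North → Fenby → Hollow → Fern → Grove: 35+31+23+4+6+18 = 117
Grove → Maple → North → Fenby → Fern → Hollow → Grove: 35+31+23+9+6+24 = 128
Grove → Maple → Fern → Hollow → North → Fenby → Grove: 35+21+6+20+23+25 = 130
Grove → Maple → Fern → Hollow → Fenby → North → Grove: 35+21+6+4+23+4 = 93
… (46 more)
The minimum is 81.
One optimal route: Grove → Maple → Hollow → Fenby → Fern → North → Grove (or its reverse).

Shortest round trip = 81 blocks.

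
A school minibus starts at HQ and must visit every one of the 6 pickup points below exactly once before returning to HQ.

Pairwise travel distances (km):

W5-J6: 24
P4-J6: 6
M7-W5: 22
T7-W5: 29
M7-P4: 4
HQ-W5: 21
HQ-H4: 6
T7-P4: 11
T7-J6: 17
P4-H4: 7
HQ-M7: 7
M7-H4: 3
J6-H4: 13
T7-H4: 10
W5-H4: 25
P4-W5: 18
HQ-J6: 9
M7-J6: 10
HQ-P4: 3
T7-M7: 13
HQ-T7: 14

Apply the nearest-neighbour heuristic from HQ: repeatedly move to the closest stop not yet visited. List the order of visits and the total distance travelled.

Total distance 82 km via the nearest-neighbour route HQ → P4 → M7 → H4 → T7 → J6 → W5 → HQ.

HQ → [P4:3 / H4:6 / M7:7 / J6:9 / T7:14 / W5:21] → P4 (3)
P4 → [M7:4 / J6:6 / H4:7 / T7:11 / W5:18] → M7 (4)
M7 → [H4:3 / J6:10 / T7:13 / W5:22] → H4 (3)
H4 → [T7:10 / J6:13 / W5:25] → T7 (10)
T7 → [J6:17 / W5:29] → J6 (17)
J6 → [W5:24] → W5 (24)
Return W5→HQ: 21.
Total = 3 + 4 + 3 + 10 + 17 + 24 + 21 = 82.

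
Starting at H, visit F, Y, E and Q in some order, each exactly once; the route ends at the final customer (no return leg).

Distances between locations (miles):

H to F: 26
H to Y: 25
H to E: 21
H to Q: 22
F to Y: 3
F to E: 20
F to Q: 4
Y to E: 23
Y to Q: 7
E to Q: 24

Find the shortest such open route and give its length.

There are 4! = 24 possible orderings.
H→F→Y→E→Q: 26+3+23+24 = 76
H→F→Y→Q→E: 26+3+7+24 = 60
H→F→E→Y→Q: 26+20+23+7 = 76
H→F→E→Q→Y: 26+20+24+7 = 77
H→F→Q→Y→E: 26+4+7+23 = 60
H→F→Q→E→Y: 26+4+24+23 = 77
H→Y→F→E→Q: 25+3+20+24 = 72
H→Y→F→Q→E: 25+3+4+24 = 56
H→Y→E→F→Q: 25+23+20+4 = 72
H→Y→E→Q→F: 25+23+24+4 = 76
H→Y→Q→F→E: 25+7+4+20 = 56
H→Y→Q→E→F: 25+7+24+20 = 76
H→E→F→Y→Q: 21+20+3+7 = 51
H→E→F→Q→Y: 21+20+4+7 = 52
… (10 more)
The minimum is 51.
One shortest path: H → E → F → Y → Q.

Shortest open route: 51 miles.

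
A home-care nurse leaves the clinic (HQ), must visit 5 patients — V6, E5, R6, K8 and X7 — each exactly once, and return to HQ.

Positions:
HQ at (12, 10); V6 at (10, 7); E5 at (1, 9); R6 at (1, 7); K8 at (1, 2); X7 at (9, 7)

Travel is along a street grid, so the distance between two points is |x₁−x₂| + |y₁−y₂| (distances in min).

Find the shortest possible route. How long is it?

There are 60 distinct closed tours to check (reversals are equivalent).
HQ-V6-E5-R6-K8-X7-HQ: 5+11+2+5+13+6 = 42
HQ-V6-E5-R6-X7-K8-HQ: 5+11+2+8+13+19 = 58
HQ-V6-E5-K8-R6-X7-HQ: 5+11+7+5+8+6 = 42
HQ-V6-E5-K8-X7-R6-HQ: 5+11+7+13+8+14 = 58
HQ-V6-E5-X7-R6-K8-HQ: 5+11+10+8+5+19 = 58
HQ-V6-E5-X7-K8-R6-HQ: 5+11+10+13+5+14 = 58
HQ-V6-R6-E5-K8-X7-HQ: 5+9+2+7+13+6 = 42
HQ-V6-R6-E5-X7-K8-HQ: 5+9+2+10+13+19 = 58
HQ-V6-R6-K8-E5-X7-HQ: 5+9+5+7+10+6 = 42
HQ-V6-R6-K8-X7-E5-HQ: 5+9+5+13+10+12 = 54
HQ-V6-R6-X7-E5-K8-HQ: 5+9+8+10+7+19 = 58
HQ-V6-R6-X7-K8-E5-HQ: 5+9+8+13+7+12 = 54
HQ-V6-K8-E5-R6-X7-HQ: 5+14+7+2+8+6 = 42
HQ-V6-K8-E5-X7-R6-HQ: 5+14+7+10+8+14 = 58
… (46 more)
HQ-V6-X7-R6-K8-E5-HQ: 5+1+8+5+7+12 = 38  ← best
The minimum is 38.
One optimal route: HQ → V6 → X7 → R6 → K8 → E5 → HQ (or its reverse).

Shortest round trip = 38 min.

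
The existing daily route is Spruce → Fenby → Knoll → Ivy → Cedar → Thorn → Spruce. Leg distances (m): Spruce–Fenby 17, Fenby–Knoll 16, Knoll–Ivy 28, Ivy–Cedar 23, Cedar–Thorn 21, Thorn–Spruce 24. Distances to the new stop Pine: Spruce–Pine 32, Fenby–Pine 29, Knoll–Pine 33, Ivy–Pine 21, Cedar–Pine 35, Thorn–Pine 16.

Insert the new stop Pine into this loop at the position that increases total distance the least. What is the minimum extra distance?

Insertion cost between consecutive stops i–j is d(i,Pine) + d(Pine,j) − d(i,j):
  between Spruce and Fenby: 32 + 29 − 17 = 44
  between Fenby and Knoll: 29 + 33 − 16 = 46
  between Knoll and Ivy: 33 + 21 − 28 = 26
  between Ivy and Cedar: 21 + 35 − 23 = 33
  between Cedar and Thorn: 35 + 16 − 21 = 30
  between Thorn and Spruce: 16 + 32 − 24 = 24
Cheapest insertion is between Thorn and Spruce, adding 24.
New total = 129 + 24 = 153.

Minimum extra distance: 24 m, inserting Pine between Thorn and Spruce.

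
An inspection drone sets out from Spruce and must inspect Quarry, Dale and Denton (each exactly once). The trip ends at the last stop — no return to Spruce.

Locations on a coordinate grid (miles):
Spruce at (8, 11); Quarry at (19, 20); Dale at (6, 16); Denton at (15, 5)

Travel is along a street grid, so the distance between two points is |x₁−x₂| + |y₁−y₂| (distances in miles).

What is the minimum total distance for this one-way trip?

Shortest open route: 43 miles.

There are 3! = 6 possible orderings.
Spruce→Quarry→Dale→Denton: 20+17+20 = 57
Spruce→Quarry→Denton→Dale: 20+19+20 = 59
Spruce→Dale→Quarry→Denton: 7+17+19 = 43
Spruce→Dale→Denton→Quarry: 7+20+19 = 46
Spruce→Denton→Quarry→Dale: 13+19+17 = 49
Spruce→Denton→Dale→Quarry: 13+20+17 = 50
The minimum is 43.
One shortest path: Spruce → Dale → Quarry → Denton.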